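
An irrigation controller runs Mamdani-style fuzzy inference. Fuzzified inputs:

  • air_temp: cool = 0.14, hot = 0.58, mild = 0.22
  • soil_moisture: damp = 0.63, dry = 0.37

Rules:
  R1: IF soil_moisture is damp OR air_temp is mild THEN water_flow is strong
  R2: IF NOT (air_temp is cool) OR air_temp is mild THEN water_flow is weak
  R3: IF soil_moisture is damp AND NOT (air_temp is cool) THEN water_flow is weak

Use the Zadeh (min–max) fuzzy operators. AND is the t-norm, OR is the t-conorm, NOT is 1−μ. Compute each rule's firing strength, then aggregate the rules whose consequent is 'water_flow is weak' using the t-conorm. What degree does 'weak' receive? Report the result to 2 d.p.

R1: damp=0.63, mild=0.22; OR[max(a, b)] → w = 0.63
R2: ¬cool=1−0.14=0.86, mild=0.22; OR[max(a, b)] → w = 0.86
R3: damp=0.63, ¬cool=1−0.14=0.86; AND[min(a, b)] → w = 0.63
Rules with consequent 'weak': {R2, R3} → strengths 0.86, 0.63
Aggregate via t-conorm [max(a, b)]: 0.86

0.86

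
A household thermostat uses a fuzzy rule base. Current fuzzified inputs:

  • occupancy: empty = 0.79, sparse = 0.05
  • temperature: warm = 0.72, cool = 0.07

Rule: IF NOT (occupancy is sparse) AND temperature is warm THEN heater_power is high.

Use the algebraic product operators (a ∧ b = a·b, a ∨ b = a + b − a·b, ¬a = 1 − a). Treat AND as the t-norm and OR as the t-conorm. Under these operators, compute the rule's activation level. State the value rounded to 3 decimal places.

0.684

firing strength: ¬sparse=1−0.05=0.95, warm=0.72; AND[a·b] → w = 0.6840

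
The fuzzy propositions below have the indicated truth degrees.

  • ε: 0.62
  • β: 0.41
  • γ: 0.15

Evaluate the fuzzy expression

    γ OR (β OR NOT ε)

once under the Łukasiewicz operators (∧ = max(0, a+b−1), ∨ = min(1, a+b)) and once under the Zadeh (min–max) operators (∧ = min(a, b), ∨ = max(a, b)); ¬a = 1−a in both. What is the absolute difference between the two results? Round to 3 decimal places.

0.530

Under Łukasiewicz:
  NOT ε = 1 − 0.62 = 0.38
  β OR NOT ε = min(1, a+b) on (0.41, 0.38) = 0.79
  γ OR (β OR NOT ε) = min(1, a+b) on (0.15, 0.79) = 0.94
  → value = 0.9400
Under Zadeh (min–max):
  NOT ε = 1 − 0.62 = 0.38
  β OR NOT ε = max(a, b) on (0.41, 0.38) = 0.41
  γ OR (β OR NOT ε) = max(a, b) on (0.15, 0.41) = 0.41
  → value = 0.4100
|0.9400 − 0.4100| = 0.530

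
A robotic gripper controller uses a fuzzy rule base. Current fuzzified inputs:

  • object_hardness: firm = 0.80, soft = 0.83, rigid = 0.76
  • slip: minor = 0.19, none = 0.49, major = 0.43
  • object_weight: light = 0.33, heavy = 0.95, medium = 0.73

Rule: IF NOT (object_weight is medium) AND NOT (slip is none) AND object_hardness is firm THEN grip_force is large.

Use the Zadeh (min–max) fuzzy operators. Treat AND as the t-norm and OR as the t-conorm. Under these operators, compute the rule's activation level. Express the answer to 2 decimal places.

firing strength: ¬medium=1−0.73=0.27, ¬none=1−0.49=0.51, firm=0.80; AND[min(a, b)] → w = 0.27

0.27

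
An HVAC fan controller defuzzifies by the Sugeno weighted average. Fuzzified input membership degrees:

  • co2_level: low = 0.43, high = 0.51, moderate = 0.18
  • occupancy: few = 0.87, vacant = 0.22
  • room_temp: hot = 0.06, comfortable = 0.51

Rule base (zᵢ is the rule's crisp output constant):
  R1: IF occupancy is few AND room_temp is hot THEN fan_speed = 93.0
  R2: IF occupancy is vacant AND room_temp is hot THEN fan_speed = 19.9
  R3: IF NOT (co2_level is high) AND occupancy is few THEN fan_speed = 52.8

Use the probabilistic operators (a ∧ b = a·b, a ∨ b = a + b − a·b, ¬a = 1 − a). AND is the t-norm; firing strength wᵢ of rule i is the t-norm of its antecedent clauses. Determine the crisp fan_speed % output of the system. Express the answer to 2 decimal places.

56.18

R1 (z=93.0): few=0.87, hot=0.06; AND[a·b] → w = 0.0522
R2 (z=19.9): vacant=0.22, hot=0.06; AND[a·b] → w = 0.0132
R3 (z=52.8): ¬high=1−0.51=0.49, few=0.87; AND[a·b] → w = 0.4263
Weighted average = (0.0522·93.0 + 0.0132·19.9 + 0.4263·52.8) / (0.0522 + 0.0132 + 0.4263)
  = 27.6259 / 0.4917 = 56.18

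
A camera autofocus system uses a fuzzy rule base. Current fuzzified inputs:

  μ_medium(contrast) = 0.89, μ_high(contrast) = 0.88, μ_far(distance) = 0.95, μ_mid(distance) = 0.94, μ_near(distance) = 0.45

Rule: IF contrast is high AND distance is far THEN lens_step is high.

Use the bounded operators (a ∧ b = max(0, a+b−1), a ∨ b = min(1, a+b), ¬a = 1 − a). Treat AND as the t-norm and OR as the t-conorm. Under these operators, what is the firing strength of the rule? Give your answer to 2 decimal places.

firing strength: high=0.88, far=0.95; AND[max(0, a+b−1)] → w = 0.83

0.83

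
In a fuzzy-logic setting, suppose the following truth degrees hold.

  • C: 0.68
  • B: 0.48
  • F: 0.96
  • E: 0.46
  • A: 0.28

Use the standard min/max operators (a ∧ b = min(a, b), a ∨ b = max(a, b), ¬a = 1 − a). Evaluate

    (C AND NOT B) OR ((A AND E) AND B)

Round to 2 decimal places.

NOT B = 1 − 0.48 = 0.52
C AND NOT B = min(a, b) on (0.68, 0.52) = 0.52
A AND E = min(a, b) on (0.28, 0.46) = 0.28
(A AND E) AND B = min(a, b) on (0.28, 0.48) = 0.28
(C AND NOT B) OR ((A AND E) AND B) = max(a, b) on (0.52, 0.28) = 0.52

0.52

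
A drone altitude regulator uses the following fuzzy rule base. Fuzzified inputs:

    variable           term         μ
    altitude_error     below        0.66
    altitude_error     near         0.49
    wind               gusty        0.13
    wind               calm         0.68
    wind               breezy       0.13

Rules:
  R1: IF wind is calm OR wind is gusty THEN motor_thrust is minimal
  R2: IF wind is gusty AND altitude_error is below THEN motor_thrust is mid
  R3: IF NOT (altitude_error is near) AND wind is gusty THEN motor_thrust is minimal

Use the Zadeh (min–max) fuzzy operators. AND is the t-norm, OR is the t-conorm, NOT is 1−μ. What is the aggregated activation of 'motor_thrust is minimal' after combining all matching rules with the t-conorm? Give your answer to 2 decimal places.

R1: calm=0.68, gusty=0.13; OR[max(a, b)] → w = 0.68
R2: gusty=0.13, below=0.66; AND[min(a, b)] → w = 0.13
R3: ¬near=1−0.49=0.51, gusty=0.13; AND[min(a, b)] → w = 0.13
Rules with consequent 'minimal': {R1, R3} → strengths 0.68, 0.13
Aggregate via t-conorm [max(a, b)]: 0.68

0.68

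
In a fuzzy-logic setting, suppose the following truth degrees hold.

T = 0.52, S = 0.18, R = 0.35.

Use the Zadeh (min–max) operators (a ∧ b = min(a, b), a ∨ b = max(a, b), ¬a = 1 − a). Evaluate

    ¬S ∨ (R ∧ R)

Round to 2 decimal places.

0.82

¬S = 1 − 0.18 = 0.82
R ∧ R = min(a, b) on (0.35, 0.35) = 0.35
¬S ∨ (R ∧ R) = max(a, b) on (0.82, 0.35) = 0.82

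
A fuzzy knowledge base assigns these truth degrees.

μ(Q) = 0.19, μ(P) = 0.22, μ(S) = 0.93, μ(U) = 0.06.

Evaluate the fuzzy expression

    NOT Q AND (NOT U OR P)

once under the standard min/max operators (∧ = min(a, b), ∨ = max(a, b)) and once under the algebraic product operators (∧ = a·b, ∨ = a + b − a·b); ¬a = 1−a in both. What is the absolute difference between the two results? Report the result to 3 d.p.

0.038

Under standard min/max:
  NOT Q = 1 − 0.19 = 0.81
  NOT U = 1 − 0.06 = 0.94
  NOT U OR P = max(a, b) on (0.94, 0.22) = 0.94
  NOT Q AND (NOT U OR P) = min(a, b) on (0.81, 0.94) = 0.81
  → value = 0.8100
Under algebraic product:
  NOT Q = 1 − 0.1900 = 0.8100
  NOT U = 1 − 0.0600 = 0.9400
  NOT U OR P = a + b − a·b on (0.9400, 0.2200) = 0.9532
  NOT Q AND (NOT U OR P) = a·b on (0.8100, 0.9532) = 0.7721
  → value = 0.7721
|0.8100 − 0.7721| = 0.038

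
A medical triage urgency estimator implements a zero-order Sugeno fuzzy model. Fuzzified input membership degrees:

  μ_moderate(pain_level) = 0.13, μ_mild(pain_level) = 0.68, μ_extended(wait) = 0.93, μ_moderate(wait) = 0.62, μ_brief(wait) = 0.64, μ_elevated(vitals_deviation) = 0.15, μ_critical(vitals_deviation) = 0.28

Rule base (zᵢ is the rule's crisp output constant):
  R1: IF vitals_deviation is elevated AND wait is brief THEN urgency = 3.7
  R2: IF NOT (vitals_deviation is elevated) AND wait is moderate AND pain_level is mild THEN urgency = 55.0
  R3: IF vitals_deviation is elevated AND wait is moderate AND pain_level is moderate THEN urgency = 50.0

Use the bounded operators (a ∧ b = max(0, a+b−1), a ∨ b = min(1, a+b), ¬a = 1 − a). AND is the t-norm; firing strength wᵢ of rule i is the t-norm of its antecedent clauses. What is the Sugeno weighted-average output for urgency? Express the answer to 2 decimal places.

55.00

R1 (z=3.7): elevated=0.15, brief=0.64; AND[max(0, a+b−1)] → w = 0.00
R2 (z=55.0): ¬elevated=1−0.15=0.85, moderate=0.62, mild=0.68; AND[max(0, a+b−1)] → w = 0.15
R3 (z=50.0): elevated=0.15, moderate=0.62, moderate=0.13; AND[max(0, a+b−1)] → w = 0.00
Weighted average = (0.00·3.7 + 0.15·55.0 + 0.00·50.0) / (0.00 + 0.15 + 0.00)
  = 8.2500 / 0.1500 = 55.00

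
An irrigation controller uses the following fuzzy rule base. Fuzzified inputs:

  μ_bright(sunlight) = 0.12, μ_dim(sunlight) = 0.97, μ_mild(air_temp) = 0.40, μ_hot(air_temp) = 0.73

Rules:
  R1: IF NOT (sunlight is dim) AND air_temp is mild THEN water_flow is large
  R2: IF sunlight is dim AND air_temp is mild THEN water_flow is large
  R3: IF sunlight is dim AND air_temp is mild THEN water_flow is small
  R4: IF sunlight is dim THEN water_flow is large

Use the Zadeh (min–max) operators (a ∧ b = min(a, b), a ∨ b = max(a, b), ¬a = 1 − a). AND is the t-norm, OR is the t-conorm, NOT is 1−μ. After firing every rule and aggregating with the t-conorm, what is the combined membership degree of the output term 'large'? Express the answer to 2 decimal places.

R1: ¬dim=1−0.97=0.03, mild=0.40; AND[min(a, b)] → w = 0.03
R2: dim=0.97, mild=0.40; AND[min(a, b)] → w = 0.40
R3: dim=0.97, mild=0.40; AND[min(a, b)] → w = 0.40
R4: dim=0.97 → w = 0.97
Rules with consequent 'large': {R1, R2, R4} → strengths 0.03, 0.40, 0.97
Aggregate via t-conorm [max(a, b)]: 0.97

0.97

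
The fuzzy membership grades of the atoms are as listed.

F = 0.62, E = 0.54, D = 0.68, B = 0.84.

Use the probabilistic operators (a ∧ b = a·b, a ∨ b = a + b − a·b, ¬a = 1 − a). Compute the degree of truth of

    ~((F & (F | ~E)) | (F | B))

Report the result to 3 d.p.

0.031

~E = 1 − 0.5400 = 0.4600
F | ~E = a + b − a·b on (0.6200, 0.4600) = 0.7948
F & (F | ~E) = a·b on (0.6200, 0.7948) = 0.4928
F | B = a + b − a·b on (0.6200, 0.8400) = 0.9392
(F & (F | ~E)) | (F | B) = a + b − a·b on (0.4928, 0.9392) = 0.9692
~((F & (F | ~E)) | (F | B)) = 1 − 0.9692 = 0.0308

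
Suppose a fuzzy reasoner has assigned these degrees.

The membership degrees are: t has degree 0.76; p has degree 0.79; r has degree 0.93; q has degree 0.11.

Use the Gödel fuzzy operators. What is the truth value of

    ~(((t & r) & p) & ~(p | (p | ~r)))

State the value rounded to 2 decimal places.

t & r = min(a, b) on (0.76, 0.93) = 0.76
(t & r) & p = min(a, b) on (0.76, 0.79) = 0.76
~r = 1 − 0.93 = 0.07
p | ~r = max(a, b) on (0.79, 0.07) = 0.79
p | (p | ~r) = max(a, b) on (0.79, 0.79) = 0.79
~(p | (p | ~r)) = 1 − 0.79 = 0.21
((t & r) & p) & ~(p | (p | ~r)) = min(a, b) on (0.76, 0.21) = 0.21
~(((t & r) & p) & ~(p | (p | ~r))) = 1 − 0.21 = 0.79

0.79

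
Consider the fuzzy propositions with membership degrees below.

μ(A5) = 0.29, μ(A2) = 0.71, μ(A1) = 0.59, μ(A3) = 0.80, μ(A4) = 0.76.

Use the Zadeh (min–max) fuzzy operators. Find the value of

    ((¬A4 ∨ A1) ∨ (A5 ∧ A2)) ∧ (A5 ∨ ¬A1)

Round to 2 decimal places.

¬A4 = 1 − 0.76 = 0.24
¬A4 ∨ A1 = max(a, b) on (0.24, 0.59) = 0.59
A5 ∧ A2 = min(a, b) on (0.29, 0.71) = 0.29
(¬A4 ∨ A1) ∨ (A5 ∧ A2) = max(a, b) on (0.59, 0.29) = 0.59
¬A1 = 1 − 0.59 = 0.41
A5 ∨ ¬A1 = max(a, b) on (0.29, 0.41) = 0.41
((¬A4 ∨ A1) ∨ (A5 ∧ A2)) ∧ (A5 ∨ ¬A1) = min(a, b) on (0.59, 0.41) = 0.41

0.41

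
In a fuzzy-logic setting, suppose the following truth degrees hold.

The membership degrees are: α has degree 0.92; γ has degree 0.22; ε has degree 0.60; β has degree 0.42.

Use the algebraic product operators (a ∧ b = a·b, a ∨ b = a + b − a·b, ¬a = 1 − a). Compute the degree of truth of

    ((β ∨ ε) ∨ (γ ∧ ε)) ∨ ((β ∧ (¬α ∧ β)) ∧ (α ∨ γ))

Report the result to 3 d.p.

0.801

β ∨ ε = a + b − a·b on (0.4200, 0.6000) = 0.7680
γ ∧ ε = a·b on (0.2200, 0.6000) = 0.1320
(β ∨ ε) ∨ (γ ∧ ε) = a + b − a·b on (0.7680, 0.1320) = 0.7986
¬α = 1 − 0.9200 = 0.0800
¬α ∧ β = a·b on (0.0800, 0.4200) = 0.0336
β ∧ (¬α ∧ β) = a·b on (0.4200, 0.0336) = 0.0141
α ∨ γ = a + b − a·b on (0.9200, 0.2200) = 0.9376
(β ∧ (¬α ∧ β)) ∧ (α ∨ γ) = a·b on (0.0141, 0.9376) = 0.0132
((β ∨ ε) ∨ (γ ∧ ε)) ∨ ((β ∧ (¬α ∧ β)) ∧ (α ∨ γ)) = a + b − a·b on (0.7986, 0.0132) = 0.8013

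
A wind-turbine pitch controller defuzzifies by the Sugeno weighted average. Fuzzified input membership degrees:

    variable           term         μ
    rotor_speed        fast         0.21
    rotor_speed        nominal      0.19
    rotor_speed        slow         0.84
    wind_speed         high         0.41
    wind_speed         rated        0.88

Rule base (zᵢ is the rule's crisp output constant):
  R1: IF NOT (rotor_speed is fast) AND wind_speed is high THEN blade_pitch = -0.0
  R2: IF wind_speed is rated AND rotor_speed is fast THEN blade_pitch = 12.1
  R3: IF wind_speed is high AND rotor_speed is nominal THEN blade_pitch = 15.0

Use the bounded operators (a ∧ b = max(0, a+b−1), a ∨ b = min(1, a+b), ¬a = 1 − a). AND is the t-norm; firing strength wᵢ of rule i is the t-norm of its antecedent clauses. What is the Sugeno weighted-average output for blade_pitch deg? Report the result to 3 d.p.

3.755

R1 (z=-0.0): ¬fast=1−0.21=0.79, high=0.41; AND[max(0, a+b−1)] → w = 0.20
R2 (z=12.1): rated=0.88, fast=0.21; AND[max(0, a+b−1)] → w = 0.09
R3 (z=15.0): high=0.41, nominal=0.19; AND[max(0, a+b−1)] → w = 0.00
Weighted average = (0.20·-0.0 + 0.09·12.1 + 0.00·15.0) / (0.20 + 0.09 + 0.00)
  = 1.0890 / 0.2900 = 3.755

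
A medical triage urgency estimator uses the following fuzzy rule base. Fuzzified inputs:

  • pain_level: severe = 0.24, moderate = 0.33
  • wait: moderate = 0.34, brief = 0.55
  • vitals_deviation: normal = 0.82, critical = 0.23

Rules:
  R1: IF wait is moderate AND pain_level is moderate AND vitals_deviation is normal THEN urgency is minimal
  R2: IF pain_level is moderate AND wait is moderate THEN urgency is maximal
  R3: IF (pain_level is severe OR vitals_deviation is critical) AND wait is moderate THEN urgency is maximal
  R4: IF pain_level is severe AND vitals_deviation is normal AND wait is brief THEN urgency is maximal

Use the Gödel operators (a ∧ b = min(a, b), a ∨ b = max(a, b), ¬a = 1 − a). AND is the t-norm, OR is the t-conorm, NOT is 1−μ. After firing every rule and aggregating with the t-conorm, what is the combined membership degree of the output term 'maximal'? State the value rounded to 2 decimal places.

0.33

R1: moderate=0.34, moderate=0.33, normal=0.82; AND[min(a, b)] → w = 0.33
R2: moderate=0.33, moderate=0.34; AND[min(a, b)] → w = 0.33
R3: (severe=0.24 OR critical=0.23) = 0.24; AND[min(a, b)] with moderate=0.34 → w = 0.24
R4: severe=0.24, normal=0.82, brief=0.55; AND[min(a, b)] → w = 0.24
Rules with consequent 'maximal': {R2, R3, R4} → strengths 0.33, 0.24, 0.24
Aggregate via t-conorm [max(a, b)]: 0.33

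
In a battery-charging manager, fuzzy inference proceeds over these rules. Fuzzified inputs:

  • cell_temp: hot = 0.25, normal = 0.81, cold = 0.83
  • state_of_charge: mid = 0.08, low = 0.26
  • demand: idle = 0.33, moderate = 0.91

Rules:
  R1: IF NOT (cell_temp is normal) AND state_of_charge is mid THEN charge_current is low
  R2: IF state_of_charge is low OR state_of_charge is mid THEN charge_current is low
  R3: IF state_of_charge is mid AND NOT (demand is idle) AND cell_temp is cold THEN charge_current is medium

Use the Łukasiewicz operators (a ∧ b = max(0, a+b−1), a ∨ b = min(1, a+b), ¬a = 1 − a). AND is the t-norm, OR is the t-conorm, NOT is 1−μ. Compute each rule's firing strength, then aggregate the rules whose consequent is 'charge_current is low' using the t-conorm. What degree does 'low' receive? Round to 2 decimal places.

0.34

R1: ¬normal=1−0.81=0.19, mid=0.08; AND[max(0, a+b−1)] → w = 0.00
R2: low=0.26, mid=0.08; OR[min(1, a+b)] → w = 0.34
R3: mid=0.08, ¬idle=1−0.33=0.67, cold=0.83; AND[max(0, a+b−1)] → w = 0.00
Rules with consequent 'low': {R1, R2} → strengths 0.00, 0.34
Aggregate via t-conorm [min(1, a+b)]: 0.34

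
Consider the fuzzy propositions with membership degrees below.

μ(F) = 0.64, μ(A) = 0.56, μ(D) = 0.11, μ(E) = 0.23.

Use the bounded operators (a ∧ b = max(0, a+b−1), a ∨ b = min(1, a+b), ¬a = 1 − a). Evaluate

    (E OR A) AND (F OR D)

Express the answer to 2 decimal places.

0.54

E OR A = min(1, a+b) on (0.23, 0.56) = 0.79
F OR D = min(1, a+b) on (0.64, 0.11) = 0.75
(E OR A) AND (F OR D) = max(0, a+b−1) on (0.79, 0.75) = 0.54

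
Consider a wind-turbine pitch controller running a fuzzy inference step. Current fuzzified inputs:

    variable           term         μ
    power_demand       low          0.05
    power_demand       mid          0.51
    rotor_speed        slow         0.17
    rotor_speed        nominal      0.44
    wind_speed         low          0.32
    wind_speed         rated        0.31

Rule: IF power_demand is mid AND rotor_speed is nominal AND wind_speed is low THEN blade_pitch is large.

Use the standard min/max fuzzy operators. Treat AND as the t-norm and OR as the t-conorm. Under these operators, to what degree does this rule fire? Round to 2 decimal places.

0.32

firing strength: mid=0.51, nominal=0.44, low=0.32; AND[min(a, b)] → w = 0.32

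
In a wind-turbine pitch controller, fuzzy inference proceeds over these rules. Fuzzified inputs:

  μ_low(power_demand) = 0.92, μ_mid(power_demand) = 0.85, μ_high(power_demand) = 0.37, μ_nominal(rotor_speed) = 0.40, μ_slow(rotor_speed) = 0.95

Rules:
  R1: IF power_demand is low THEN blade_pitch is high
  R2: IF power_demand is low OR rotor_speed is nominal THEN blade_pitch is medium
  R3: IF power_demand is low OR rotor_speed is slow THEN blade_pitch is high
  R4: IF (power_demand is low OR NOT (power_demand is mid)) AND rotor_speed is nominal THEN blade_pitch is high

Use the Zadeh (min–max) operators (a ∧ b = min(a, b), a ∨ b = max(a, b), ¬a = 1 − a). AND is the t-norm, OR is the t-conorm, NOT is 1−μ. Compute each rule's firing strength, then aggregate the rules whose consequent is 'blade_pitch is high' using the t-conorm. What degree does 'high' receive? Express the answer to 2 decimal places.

0.95

R1: low=0.92 → w = 0.92
R2: low=0.92, nominal=0.40; OR[max(a, b)] → w = 0.92
R3: low=0.92, slow=0.95; OR[max(a, b)] → w = 0.95
R4: (low=0.92 OR ¬mid=1−0.85=0.15) = 0.92; AND[min(a, b)] with nominal=0.40 → w = 0.40
Rules with consequent 'high': {R1, R3, R4} → strengths 0.92, 0.95, 0.40
Aggregate via t-conorm [max(a, b)]: 0.95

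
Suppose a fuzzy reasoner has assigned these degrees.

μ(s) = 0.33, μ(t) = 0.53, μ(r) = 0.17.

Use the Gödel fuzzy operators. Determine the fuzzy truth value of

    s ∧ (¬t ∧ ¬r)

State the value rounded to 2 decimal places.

0.33

¬t = 1 − 0.53 = 0.47
¬r = 1 − 0.17 = 0.83
¬t ∧ ¬r = min(a, b) on (0.47, 0.83) = 0.47
s ∧ (¬t ∧ ¬r) = min(a, b) on (0.33, 0.47) = 0.33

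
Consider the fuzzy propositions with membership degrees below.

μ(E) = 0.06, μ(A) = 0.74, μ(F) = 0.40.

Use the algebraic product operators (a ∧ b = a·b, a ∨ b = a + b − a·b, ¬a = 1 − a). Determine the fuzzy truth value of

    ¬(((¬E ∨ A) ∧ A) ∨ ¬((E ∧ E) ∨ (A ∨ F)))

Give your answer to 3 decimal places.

¬E = 1 − 0.0600 = 0.9400
¬E ∨ A = a + b − a·b on (0.9400, 0.7400) = 0.9844
(¬E ∨ A) ∧ A = a·b on (0.9844, 0.7400) = 0.7285
E ∧ E = a·b on (0.0600, 0.0600) = 0.0036
A ∨ F = a + b − a·b on (0.7400, 0.4000) = 0.8440
(E ∧ E) ∨ (A ∨ F) = a + b − a·b on (0.0036, 0.8440) = 0.8446
¬((E ∧ E) ∨ (A ∨ F)) = 1 − 0.8446 = 0.1554
((¬E ∨ A) ∧ A) ∨ ¬((E ∧ E) ∨ (A ∨ F)) = a + b − a·b on (0.7285, 0.1554) = 0.7707
¬(((¬E ∨ A) ∧ A) ∨ ¬((E ∧ E) ∨ (A ∨ F))) = 1 − 0.7707 = 0.2293

0.229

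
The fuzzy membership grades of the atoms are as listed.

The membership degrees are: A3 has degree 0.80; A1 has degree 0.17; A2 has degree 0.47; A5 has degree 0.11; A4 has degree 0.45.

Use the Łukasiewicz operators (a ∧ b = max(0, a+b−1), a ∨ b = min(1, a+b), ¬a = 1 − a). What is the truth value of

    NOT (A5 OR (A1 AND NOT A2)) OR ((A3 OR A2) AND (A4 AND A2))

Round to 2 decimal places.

NOT A2 = 1 − 0.47 = 0.53
A1 AND NOT A2 = max(0, a+b−1) on (0.17, 0.53) = 0.00
A5 OR (A1 AND NOT A2) = min(1, a+b) on (0.11, 0.00) = 0.11
NOT (A5 OR (A1 AND NOT A2)) = 1 − 0.11 = 0.89
A3 OR A2 = min(1, a+b) on (0.80, 0.47) = 1.00
A4 AND A2 = max(0, a+b−1) on (0.45, 0.47) = 0.00
(A3 OR A2) AND (A4 AND A2) = max(0, a+b−1) on (1.00, 0.00) = 0.00
NOT (A5 OR (A1 AND NOT A2)) OR ((A3 OR A2) AND (A4 AND A2)) = min(1, a+b) on (0.89, 0.00) = 0.89

0.89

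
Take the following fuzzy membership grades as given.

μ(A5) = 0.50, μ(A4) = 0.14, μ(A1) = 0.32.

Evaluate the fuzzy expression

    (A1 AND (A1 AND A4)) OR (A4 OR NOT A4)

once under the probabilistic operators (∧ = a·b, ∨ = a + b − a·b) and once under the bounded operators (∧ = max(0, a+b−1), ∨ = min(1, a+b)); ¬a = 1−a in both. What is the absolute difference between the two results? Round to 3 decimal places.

Under probabilistic:
  A1 AND A4 = a·b on (0.3200, 0.1400) = 0.0448
  A1 AND (A1 AND A4) = a·b on (0.3200, 0.0448) = 0.0143
  NOT A4 = 1 − 0.1400 = 0.8600
  A4 OR NOT A4 = a + b − a·b on (0.1400, 0.8600) = 0.8796
  (A1 AND (A1 AND A4)) OR (A4 OR NOT A4) = a + b − a·b on (0.0143, 0.8796) = 0.8813
  → value = 0.8813
Under bounded:
  A1 AND A4 = max(0, a+b−1) on (0.32, 0.14) = 0.00
  A1 AND (A1 AND A4) = max(0, a+b−1) on (0.32, 0.00) = 0.00
  NOT A4 = 1 − 0.14 = 0.86
  A4 OR NOT A4 = min(1, a+b) on (0.14, 0.86) = 1.00
  (A1 AND (A1 AND A4)) OR (A4 OR NOT A4) = min(1, a+b) on (0.00, 1.00) = 1.00
  → value = 1.0000
|0.8813 − 1.0000| = 0.119

0.119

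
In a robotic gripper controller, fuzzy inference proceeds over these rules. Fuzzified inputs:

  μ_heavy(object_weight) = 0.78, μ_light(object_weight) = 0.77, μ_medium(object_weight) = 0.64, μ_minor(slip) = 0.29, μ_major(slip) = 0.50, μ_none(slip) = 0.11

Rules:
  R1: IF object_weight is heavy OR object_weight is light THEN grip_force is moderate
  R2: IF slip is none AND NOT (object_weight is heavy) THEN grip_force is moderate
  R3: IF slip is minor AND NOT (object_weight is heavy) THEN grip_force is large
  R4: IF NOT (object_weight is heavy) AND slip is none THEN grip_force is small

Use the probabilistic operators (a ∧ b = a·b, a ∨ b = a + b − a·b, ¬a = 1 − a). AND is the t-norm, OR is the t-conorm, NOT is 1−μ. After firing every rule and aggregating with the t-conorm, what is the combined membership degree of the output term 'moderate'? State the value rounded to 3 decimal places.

R1: heavy=0.78, light=0.77; OR[a + b − a·b] → w = 0.9494
R2: none=0.11, ¬heavy=1−0.78=0.22; AND[a·b] → w = 0.0242
R3: minor=0.29, ¬heavy=1−0.78=0.22; AND[a·b] → w = 0.0638
R4: ¬heavy=1−0.78=0.22, none=0.11; AND[a·b] → w = 0.0242
Rules with consequent 'moderate': {R1, R2} → strengths 0.9494, 0.0242
Aggregate via t-conorm [a + b − a·b]: 0.9506

0.951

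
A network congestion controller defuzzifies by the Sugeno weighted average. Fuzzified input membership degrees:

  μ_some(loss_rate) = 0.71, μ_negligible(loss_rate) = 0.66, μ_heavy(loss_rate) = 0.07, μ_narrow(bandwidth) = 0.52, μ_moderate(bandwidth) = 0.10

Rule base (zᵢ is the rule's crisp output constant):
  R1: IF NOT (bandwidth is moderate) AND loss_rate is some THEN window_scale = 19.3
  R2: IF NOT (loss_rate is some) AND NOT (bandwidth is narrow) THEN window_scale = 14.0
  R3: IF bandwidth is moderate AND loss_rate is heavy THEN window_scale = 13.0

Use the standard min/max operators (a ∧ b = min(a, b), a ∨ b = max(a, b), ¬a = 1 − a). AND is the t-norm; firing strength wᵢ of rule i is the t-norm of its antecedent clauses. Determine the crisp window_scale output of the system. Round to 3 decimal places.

17.451

R1 (z=19.3): ¬moderate=1−0.10=0.90, some=0.71; AND[min(a, b)] → w = 0.71
R2 (z=14.0): ¬some=1−0.71=0.29, ¬narrow=1−0.52=0.48; AND[min(a, b)] → w = 0.29
R3 (z=13.0): moderate=0.10, heavy=0.07; AND[min(a, b)] → w = 0.07
Weighted average = (0.71·19.3 + 0.29·14.0 + 0.07·13.0) / (0.71 + 0.29 + 0.07)
  = 18.6730 / 1.0700 = 17.451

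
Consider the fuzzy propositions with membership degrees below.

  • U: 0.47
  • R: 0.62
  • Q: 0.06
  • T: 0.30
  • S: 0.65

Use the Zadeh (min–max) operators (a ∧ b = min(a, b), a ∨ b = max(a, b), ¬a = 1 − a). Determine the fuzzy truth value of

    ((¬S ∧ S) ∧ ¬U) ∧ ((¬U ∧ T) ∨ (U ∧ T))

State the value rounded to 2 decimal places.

¬S = 1 − 0.65 = 0.35
¬S ∧ S = min(a, b) on (0.35, 0.65) = 0.35
¬U = 1 − 0.47 = 0.53
(¬S ∧ S) ∧ ¬U = min(a, b) on (0.35, 0.53) = 0.35
¬U = 1 − 0.47 = 0.53
¬U ∧ T = min(a, b) on (0.53, 0.30) = 0.30
U ∧ T = min(a, b) on (0.47, 0.30) = 0.30
(¬U ∧ T) ∨ (U ∧ T) = max(a, b) on (0.30, 0.30) = 0.30
((¬S ∧ S) ∧ ¬U) ∧ ((¬U ∧ T) ∨ (U ∧ T)) = min(a, b) on (0.35, 0.30) = 0.30

0.30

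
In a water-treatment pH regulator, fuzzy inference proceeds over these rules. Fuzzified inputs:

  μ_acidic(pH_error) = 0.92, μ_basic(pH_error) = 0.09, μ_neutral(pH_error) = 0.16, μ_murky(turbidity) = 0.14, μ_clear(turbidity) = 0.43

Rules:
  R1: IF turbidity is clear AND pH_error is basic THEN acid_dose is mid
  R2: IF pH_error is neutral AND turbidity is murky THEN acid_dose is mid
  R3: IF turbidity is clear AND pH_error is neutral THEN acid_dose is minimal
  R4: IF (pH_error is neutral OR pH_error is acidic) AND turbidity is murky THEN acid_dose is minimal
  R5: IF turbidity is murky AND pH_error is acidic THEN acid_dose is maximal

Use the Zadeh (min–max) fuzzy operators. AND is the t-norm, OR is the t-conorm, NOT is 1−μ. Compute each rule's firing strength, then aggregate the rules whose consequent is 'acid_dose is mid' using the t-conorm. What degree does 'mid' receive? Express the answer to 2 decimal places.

R1: clear=0.43, basic=0.09; AND[min(a, b)] → w = 0.09
R2: neutral=0.16, murky=0.14; AND[min(a, b)] → w = 0.14
R3: clear=0.43, neutral=0.16; AND[min(a, b)] → w = 0.16
R4: (neutral=0.16 OR acidic=0.92) = 0.92; AND[min(a, b)] with murky=0.14 → w = 0.14
R5: murky=0.14, acidic=0.92; AND[min(a, b)] → w = 0.14
Rules with consequent 'mid': {R1, R2} → strengths 0.09, 0.14
Aggregate via t-conorm [max(a, b)]: 0.14

0.14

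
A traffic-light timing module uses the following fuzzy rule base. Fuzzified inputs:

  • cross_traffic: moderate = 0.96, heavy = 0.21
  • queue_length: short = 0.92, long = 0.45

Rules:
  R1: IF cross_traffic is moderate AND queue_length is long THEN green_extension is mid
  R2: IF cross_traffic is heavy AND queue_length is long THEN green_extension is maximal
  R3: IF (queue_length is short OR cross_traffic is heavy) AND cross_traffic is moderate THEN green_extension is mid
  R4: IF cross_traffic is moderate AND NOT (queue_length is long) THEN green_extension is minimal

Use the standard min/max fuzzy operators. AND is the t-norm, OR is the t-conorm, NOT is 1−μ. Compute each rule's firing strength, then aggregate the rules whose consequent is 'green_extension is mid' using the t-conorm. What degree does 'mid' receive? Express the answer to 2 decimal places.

0.92

R1: moderate=0.96, long=0.45; AND[min(a, b)] → w = 0.45
R2: heavy=0.21, long=0.45; AND[min(a, b)] → w = 0.21
R3: (short=0.92 OR heavy=0.21) = 0.92; AND[min(a, b)] with moderate=0.96 → w = 0.92
R4: moderate=0.96, ¬long=1−0.45=0.55; AND[min(a, b)] → w = 0.55
Rules with consequent 'mid': {R1, R3} → strengths 0.45, 0.92
Aggregate via t-conorm [max(a, b)]: 0.92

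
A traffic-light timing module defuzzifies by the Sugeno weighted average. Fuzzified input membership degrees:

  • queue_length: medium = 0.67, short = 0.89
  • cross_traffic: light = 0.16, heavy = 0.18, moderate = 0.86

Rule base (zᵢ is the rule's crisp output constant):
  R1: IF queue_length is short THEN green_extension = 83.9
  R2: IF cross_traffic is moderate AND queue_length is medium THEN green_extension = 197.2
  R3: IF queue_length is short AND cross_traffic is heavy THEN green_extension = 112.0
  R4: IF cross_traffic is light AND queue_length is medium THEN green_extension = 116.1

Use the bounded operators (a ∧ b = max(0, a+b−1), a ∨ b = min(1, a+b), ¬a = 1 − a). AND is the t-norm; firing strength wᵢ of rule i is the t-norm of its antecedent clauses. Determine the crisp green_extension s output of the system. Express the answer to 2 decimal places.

125.52

R1 (z=83.9): short=0.89 → w = 0.89
R2 (z=197.2): moderate=0.86, medium=0.67; AND[max(0, a+b−1)] → w = 0.53
R3 (z=112.0): short=0.89, heavy=0.18; AND[max(0, a+b−1)] → w = 0.07
R4 (z=116.1): light=0.16, medium=0.67; AND[max(0, a+b−1)] → w = 0.00
Weighted average = (0.89·83.9 + 0.53·197.2 + 0.07·112.0 + 0.00·116.1) / (0.89 + 0.53 + 0.07 + 0.00)
  = 187.0270 / 1.4900 = 125.52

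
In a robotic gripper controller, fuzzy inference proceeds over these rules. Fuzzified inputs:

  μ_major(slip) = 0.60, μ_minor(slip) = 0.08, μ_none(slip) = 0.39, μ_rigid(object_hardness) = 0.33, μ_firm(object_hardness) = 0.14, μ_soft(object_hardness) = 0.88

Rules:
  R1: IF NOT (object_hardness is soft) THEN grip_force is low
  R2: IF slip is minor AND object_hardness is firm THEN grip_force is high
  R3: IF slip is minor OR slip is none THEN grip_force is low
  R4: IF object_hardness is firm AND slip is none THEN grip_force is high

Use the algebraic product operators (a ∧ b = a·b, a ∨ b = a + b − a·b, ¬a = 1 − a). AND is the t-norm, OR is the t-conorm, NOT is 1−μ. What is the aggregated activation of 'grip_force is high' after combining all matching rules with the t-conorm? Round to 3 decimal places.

0.065

R1: ¬soft=1−0.88=0.12 → w = 0.1200
R2: minor=0.08, firm=0.14; AND[a·b] → w = 0.0112
R3: minor=0.08, none=0.39; OR[a + b − a·b] → w = 0.4388
R4: firm=0.14, none=0.39; AND[a·b] → w = 0.0546
Rules with consequent 'high': {R2, R4} → strengths 0.0112, 0.0546
Aggregate via t-conorm [a + b − a·b]: 0.0652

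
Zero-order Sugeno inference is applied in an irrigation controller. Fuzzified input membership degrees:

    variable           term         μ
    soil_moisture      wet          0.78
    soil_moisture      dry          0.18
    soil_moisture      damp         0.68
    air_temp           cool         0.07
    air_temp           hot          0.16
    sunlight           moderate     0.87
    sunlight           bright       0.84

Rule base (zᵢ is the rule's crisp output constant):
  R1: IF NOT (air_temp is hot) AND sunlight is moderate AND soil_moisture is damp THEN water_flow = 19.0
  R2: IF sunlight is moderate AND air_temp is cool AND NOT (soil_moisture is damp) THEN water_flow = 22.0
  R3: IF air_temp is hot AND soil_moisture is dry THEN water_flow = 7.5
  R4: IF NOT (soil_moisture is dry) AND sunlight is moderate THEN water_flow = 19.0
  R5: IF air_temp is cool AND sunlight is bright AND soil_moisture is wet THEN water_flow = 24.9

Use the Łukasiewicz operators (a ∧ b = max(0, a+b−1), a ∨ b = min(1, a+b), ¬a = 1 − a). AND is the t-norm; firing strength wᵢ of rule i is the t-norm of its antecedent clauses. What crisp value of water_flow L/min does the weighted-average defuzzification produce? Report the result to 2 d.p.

19.00

R1 (z=19.0): ¬hot=1−0.16=0.84, moderate=0.87, damp=0.68; AND[max(0, a+b−1)] → w = 0.39
R2 (z=22.0): moderate=0.87, cool=0.07, ¬damp=1−0.68=0.32; AND[max(0, a+b−1)] → w = 0.00
R3 (z=7.5): hot=0.16, dry=0.18; AND[max(0, a+b−1)] → w = 0.00
R4 (z=19.0): ¬dry=1−0.18=0.82, moderate=0.87; AND[max(0, a+b−1)] → w = 0.69
R5 (z=24.9): cool=0.07, bright=0.84, wet=0.78; AND[max(0, a+b−1)] → w = 0.00
Weighted average = (0.39·19.0 + 0.00·22.0 + 0.00·7.5 + 0.69·19.0 + 0.00·24.9) / (0.39 + 0.00 + 0.00 + 0.69 + 0.00)
  = 20.5200 / 1.0800 = 19.00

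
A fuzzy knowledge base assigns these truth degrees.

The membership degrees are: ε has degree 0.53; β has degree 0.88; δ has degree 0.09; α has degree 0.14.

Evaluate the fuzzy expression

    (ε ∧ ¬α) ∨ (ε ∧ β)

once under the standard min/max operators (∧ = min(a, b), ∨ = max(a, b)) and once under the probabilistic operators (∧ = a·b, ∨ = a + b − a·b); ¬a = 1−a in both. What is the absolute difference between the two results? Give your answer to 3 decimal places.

0.180

Under standard min/max:
  ¬α = 1 − 0.14 = 0.86
  ε ∧ ¬α = min(a, b) on (0.53, 0.86) = 0.53
  ε ∧ β = min(a, b) on (0.53, 0.88) = 0.53
  (ε ∧ ¬α) ∨ (ε ∧ β) = max(a, b) on (0.53, 0.53) = 0.53
  → value = 0.5300
Under probabilistic:
  ¬α = 1 − 0.1400 = 0.8600
  ε ∧ ¬α = a·b on (0.5300, 0.8600) = 0.4558
  ε ∧ β = a·b on (0.5300, 0.8800) = 0.4664
  (ε ∧ ¬α) ∨ (ε ∧ β) = a + b − a·b on (0.4558, 0.4664) = 0.7096
  → value = 0.7096
|0.5300 − 0.7096| = 0.180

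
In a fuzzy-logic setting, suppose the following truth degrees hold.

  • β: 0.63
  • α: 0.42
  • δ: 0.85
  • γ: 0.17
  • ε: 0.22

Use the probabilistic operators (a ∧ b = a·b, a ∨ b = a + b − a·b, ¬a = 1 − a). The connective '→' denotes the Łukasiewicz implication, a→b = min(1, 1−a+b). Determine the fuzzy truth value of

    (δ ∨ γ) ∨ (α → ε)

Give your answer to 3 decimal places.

0.975

δ ∨ γ = a + b − a·b on (0.8500, 0.1700) = 0.8755
α → ε  [Łukasiewicz: min(1, 1−a+b)] with a=0.4200, b=0.2200 → 0.8000
(δ ∨ γ) ∨ (α → ε) = a + b − a·b on (0.8755, 0.8000) = 0.9751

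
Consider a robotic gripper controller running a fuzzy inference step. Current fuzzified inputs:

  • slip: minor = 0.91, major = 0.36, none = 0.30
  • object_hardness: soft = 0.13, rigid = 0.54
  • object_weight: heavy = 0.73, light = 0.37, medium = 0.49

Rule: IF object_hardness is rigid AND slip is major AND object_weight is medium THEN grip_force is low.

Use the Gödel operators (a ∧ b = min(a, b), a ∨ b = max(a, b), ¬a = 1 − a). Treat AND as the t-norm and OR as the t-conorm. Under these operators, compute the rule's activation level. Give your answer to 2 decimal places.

0.36

firing strength: rigid=0.54, major=0.36, medium=0.49; AND[min(a, b)] → w = 0.36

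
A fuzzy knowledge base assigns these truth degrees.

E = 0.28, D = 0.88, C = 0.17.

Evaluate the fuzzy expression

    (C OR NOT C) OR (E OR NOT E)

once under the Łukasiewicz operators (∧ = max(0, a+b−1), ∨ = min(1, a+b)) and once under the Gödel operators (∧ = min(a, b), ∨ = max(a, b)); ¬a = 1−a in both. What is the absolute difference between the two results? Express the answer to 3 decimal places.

Under Łukasiewicz:
  NOT C = 1 − 0.17 = 0.83
  C OR NOT C = min(1, a+b) on (0.17, 0.83) = 1.00
  NOT E = 1 − 0.28 = 0.72
  E OR NOT E = min(1, a+b) on (0.28, 0.72) = 1.00
  (C OR NOT C) OR (E OR NOT E) = min(1, a+b) on (1.00, 1.00) = 1.00
  → value = 1.0000
Under Gödel:
  NOT C = 1 − 0.17 = 0.83
  C OR NOT C = max(a, b) on (0.17, 0.83) = 0.83
  NOT E = 1 − 0.28 = 0.72
  E OR NOT E = max(a, b) on (0.28, 0.72) = 0.72
  (C OR NOT C) OR (E OR NOT E) = max(a, b) on (0.83, 0.72) = 0.83
  → value = 0.8300
|1.0000 − 0.8300| = 0.170

0.170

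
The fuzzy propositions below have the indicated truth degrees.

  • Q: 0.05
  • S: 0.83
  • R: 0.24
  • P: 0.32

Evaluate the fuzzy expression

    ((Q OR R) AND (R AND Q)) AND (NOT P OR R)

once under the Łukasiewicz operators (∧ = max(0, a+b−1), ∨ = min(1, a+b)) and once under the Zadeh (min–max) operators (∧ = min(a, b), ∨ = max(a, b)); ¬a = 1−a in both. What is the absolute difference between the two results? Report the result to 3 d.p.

0.050

Under Łukasiewicz:
  Q OR R = min(1, a+b) on (0.05, 0.24) = 0.29
  R AND Q = max(0, a+b−1) on (0.24, 0.05) = 0.00
  (Q OR R) AND (R AND Q) = max(0, a+b−1) on (0.29, 0.00) = 0.00
  NOT P = 1 − 0.32 = 0.68
  NOT P OR R = min(1, a+b) on (0.68, 0.24) = 0.92
  ((Q OR R) AND (R AND Q)) AND (NOT P OR R) = max(0, a+b−1) on (0.00, 0.92) = 0.00
  → value = 0.0000
Under Zadeh (min–max):
  Q OR R = max(a, b) on (0.05, 0.24) = 0.24
  R AND Q = min(a, b) on (0.24, 0.05) = 0.05
  (Q OR R) AND (R AND Q) = min(a, b) on (0.24, 0.05) = 0.05
  NOT P = 1 − 0.32 = 0.68
  NOT P OR R = max(a, b) on (0.68, 0.24) = 0.68
  ((Q OR R) AND (R AND Q)) AND (NOT P OR R) = min(a, b) on (0.05, 0.68) = 0.05
  → value = 0.0500
|0.0000 − 0.0500| = 0.050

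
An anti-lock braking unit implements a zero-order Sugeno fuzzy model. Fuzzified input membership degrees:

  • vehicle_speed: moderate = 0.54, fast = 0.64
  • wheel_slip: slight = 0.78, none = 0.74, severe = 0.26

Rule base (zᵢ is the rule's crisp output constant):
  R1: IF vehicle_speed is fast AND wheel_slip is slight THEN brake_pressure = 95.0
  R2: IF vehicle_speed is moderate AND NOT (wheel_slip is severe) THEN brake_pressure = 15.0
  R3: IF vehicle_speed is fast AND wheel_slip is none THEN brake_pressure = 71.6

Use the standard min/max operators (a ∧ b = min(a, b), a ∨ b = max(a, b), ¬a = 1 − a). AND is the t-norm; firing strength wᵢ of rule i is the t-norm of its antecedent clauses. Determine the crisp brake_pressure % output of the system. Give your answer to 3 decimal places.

63.035

R1 (z=95.0): fast=0.64, slight=0.78; AND[min(a, b)] → w = 0.64
R2 (z=15.0): moderate=0.54, ¬severe=1−0.26=0.74; AND[min(a, b)] → w = 0.54
R3 (z=71.6): fast=0.64, none=0.74; AND[min(a, b)] → w = 0.64
Weighted average = (0.64·95.0 + 0.54·15.0 + 0.64·71.6) / (0.64 + 0.54 + 0.64)
  = 114.7240 / 1.8200 = 63.035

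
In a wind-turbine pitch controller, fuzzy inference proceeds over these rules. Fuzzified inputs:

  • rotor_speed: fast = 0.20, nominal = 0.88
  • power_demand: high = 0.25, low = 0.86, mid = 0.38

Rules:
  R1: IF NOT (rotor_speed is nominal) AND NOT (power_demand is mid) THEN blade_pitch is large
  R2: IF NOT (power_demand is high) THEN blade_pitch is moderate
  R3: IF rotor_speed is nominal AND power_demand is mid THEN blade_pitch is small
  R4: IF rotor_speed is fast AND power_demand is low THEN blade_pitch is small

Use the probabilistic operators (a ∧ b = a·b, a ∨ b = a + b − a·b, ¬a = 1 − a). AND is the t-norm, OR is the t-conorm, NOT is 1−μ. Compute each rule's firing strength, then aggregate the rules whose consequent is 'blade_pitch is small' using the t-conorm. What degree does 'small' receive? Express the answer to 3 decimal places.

R1: ¬nominal=1−0.88=0.12, ¬mid=1−0.38=0.62; AND[a·b] → w = 0.0744
R2: ¬high=1−0.25=0.75 → w = 0.7500
R3: nominal=0.88, mid=0.38; AND[a·b] → w = 0.3344
R4: fast=0.20, low=0.86; AND[a·b] → w = 0.1720
Rules with consequent 'small': {R3, R4} → strengths 0.3344, 0.1720
Aggregate via t-conorm [a + b − a·b]: 0.4489

0.449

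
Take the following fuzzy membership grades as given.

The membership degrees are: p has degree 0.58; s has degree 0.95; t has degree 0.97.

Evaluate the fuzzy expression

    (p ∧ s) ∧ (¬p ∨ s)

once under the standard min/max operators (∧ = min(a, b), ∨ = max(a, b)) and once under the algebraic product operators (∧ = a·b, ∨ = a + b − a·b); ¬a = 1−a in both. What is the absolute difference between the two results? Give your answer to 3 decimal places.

Under standard min/max:
  p ∧ s = min(a, b) on (0.58, 0.95) = 0.58
  ¬p = 1 − 0.58 = 0.42
  ¬p ∨ s = max(a, b) on (0.42, 0.95) = 0.95
  (p ∧ s) ∧ (¬p ∨ s) = min(a, b) on (0.58, 0.95) = 0.58
  → value = 0.5800
Under algebraic product:
  p ∧ s = a·b on (0.5800, 0.9500) = 0.5510
  ¬p = 1 − 0.5800 = 0.4200
  ¬p ∨ s = a + b − a·b on (0.4200, 0.9500) = 0.9710
  (p ∧ s) ∧ (¬p ∨ s) = a·b on (0.5510, 0.9710) = 0.5350
  → value = 0.5350
|0.5800 − 0.5350| = 0.045

0.045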